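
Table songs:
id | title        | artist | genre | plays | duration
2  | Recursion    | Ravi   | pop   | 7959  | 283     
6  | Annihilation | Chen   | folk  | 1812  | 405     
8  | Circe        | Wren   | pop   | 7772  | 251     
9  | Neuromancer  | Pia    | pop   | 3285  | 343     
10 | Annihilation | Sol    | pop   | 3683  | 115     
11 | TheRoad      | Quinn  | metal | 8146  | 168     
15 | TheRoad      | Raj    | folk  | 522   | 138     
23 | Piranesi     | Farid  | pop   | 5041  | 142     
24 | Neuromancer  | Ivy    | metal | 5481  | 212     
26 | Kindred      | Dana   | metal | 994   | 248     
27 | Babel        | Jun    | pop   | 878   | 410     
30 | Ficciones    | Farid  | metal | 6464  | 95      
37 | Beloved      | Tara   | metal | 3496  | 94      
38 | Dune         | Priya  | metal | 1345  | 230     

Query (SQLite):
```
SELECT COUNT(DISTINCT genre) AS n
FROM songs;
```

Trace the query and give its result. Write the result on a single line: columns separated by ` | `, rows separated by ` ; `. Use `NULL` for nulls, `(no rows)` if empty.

Count distinct non-NULL genre values.

3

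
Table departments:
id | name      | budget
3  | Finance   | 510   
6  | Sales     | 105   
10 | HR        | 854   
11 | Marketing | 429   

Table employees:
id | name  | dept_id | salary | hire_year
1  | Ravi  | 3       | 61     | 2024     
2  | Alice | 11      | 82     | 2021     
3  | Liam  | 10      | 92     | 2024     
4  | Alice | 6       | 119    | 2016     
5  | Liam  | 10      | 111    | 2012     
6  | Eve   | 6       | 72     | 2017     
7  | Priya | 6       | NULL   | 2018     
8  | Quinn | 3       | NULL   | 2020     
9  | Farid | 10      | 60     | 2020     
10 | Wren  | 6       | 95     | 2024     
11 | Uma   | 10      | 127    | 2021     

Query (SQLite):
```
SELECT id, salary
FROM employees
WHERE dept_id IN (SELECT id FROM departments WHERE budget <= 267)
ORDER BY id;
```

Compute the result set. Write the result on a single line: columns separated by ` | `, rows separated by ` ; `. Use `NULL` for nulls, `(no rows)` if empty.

Inner query: departments.id where budget <= 267.
Outer: keep employees rows whose dept_id is in that set.
Inner query → {6}

4 | 119 ; 6 | 72 ; 7 | NULL ; 10 | 95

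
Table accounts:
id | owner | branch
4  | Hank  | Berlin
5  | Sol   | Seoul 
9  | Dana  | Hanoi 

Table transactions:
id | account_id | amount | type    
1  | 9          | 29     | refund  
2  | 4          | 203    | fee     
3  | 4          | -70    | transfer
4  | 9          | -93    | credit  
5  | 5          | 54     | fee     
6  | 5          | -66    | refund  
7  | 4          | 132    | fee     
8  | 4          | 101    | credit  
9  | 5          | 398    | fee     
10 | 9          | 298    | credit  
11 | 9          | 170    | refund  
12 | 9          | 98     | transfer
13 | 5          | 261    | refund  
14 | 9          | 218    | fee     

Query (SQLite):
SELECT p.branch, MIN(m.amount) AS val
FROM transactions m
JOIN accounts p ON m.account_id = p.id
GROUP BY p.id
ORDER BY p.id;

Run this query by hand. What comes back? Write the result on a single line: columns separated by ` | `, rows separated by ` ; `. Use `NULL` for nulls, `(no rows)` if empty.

Join each transactions row to its accounts via account_id.
Group joined rows by accounts.id; compute MIN(m.amount) per group.
  4: ids {2, 3, 7, 8} → MIN(m.amount)=-70
  5: ids {5, 6, 9, 13} → MIN(m.amount)=-66
  9: ids {1, 4, 10, 11, 12, 14} → MIN(m.amount)=-93

Berlin | -70 ; Seoul | -66 ; Hanoi | -93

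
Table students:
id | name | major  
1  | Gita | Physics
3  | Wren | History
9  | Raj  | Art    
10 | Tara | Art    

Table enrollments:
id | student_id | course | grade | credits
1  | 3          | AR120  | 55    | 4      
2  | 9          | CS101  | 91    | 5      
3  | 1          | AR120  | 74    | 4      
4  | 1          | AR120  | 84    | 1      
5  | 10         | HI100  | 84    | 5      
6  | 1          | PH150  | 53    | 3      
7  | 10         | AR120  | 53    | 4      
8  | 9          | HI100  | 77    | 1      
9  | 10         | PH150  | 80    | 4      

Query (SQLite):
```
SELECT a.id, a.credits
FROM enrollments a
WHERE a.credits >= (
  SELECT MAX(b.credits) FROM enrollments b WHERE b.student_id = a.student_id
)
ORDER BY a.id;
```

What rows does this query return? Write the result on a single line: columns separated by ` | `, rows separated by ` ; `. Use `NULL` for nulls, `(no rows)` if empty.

For each enrollments row a, compute MAX(credits) over rows sharing a.student_id.
Keep row a if a.credits >= that per-group MAX.
  student_id=1: MAX(credits) = 4
  student_id=3: MAX(credits) = 4
  student_id=9: MAX(credits) = 5
  student_id=10: MAX(credits) = 5

1 | 4 ; 2 | 5 ; 3 | 4 ; 5 | 5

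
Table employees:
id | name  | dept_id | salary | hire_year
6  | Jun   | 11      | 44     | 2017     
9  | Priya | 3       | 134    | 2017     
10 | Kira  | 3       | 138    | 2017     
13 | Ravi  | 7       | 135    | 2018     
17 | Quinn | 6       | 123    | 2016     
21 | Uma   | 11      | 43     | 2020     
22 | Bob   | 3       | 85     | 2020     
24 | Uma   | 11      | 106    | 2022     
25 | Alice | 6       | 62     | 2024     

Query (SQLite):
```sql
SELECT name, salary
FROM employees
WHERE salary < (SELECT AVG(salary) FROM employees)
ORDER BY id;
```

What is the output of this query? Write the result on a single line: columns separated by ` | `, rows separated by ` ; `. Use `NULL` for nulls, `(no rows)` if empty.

Jun | 44 ; Uma | 43 ; Bob | 85 ; Alice | 62

Scalar subquery: AVG(salary) over all employees rows = 96.666667 (≈; comparison uses full precision).
Keep rows where salary < that value.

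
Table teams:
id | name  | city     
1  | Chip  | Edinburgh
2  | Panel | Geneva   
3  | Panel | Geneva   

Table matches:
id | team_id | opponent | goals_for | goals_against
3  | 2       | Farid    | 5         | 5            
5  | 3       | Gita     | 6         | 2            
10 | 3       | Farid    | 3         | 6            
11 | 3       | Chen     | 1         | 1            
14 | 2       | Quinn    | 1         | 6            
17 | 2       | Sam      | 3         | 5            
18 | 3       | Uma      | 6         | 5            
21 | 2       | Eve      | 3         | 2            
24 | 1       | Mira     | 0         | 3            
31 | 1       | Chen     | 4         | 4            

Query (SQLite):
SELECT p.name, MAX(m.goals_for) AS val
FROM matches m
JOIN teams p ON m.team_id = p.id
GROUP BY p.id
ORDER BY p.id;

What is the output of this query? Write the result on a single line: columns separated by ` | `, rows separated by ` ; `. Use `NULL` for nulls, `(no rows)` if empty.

Chip | 4 ; Panel | 5 ; Panel | 6

Join each matches row to its teams via team_id.
Group joined rows by teams.id; compute MAX(m.goals_for) per group.
  1: ids {24, 31} → MAX(m.goals_for)=4
  2: ids {3, 14, 17, 21} → MAX(m.goals_for)=5
  3: ids {5, 10, 11, 18} → MAX(m.goals_for)=6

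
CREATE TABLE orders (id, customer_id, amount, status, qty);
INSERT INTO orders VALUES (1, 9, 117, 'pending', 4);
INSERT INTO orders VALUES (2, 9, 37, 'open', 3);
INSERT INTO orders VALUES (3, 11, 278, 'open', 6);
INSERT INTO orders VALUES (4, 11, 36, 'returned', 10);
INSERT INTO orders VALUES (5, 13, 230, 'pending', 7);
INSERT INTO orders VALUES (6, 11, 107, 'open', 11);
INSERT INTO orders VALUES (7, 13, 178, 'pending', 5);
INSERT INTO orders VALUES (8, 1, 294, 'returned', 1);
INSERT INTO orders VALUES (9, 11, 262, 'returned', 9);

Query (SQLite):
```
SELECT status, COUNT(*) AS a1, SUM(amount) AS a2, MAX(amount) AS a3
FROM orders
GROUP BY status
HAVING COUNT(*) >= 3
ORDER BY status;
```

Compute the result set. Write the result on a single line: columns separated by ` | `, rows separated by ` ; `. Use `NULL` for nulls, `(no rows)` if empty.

open | 3 | 422 | 278 ; pending | 3 | 525 | 230 ; returned | 3 | 592 | 294

Group orders by status.
Per group compute: COUNT(*), SUM(amount), MAX(amount).
HAVING: drop groups with fewer than 3 rows.
  open: ids {2, 3, 6} → COUNT(*)=3, SUM(amount)=422, MAX(amount)=278
  pending: ids {1, 5, 7} → COUNT(*)=3, SUM(amount)=525, MAX(amount)=230
  returned: ids {4, 8, 9} → COUNT(*)=3, SUM(amount)=592, MAX(amount)=294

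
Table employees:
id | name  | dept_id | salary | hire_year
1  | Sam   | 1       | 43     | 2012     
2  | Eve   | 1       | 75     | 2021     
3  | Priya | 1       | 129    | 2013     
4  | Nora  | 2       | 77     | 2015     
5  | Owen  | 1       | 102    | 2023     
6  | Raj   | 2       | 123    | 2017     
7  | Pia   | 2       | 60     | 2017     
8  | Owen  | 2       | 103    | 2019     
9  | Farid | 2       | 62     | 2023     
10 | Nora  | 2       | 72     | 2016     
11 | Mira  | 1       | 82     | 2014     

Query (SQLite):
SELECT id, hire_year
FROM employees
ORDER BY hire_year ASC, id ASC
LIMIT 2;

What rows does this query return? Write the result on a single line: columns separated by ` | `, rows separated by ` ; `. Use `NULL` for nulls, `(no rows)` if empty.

1 | 2012 ; 3 | 2013

Sort by hire_year asc, tiebreak id asc: (2012, id=1), (2013, id=3), (2014, id=11), (2015, id=4), (2016, id=10) …. Take first 2.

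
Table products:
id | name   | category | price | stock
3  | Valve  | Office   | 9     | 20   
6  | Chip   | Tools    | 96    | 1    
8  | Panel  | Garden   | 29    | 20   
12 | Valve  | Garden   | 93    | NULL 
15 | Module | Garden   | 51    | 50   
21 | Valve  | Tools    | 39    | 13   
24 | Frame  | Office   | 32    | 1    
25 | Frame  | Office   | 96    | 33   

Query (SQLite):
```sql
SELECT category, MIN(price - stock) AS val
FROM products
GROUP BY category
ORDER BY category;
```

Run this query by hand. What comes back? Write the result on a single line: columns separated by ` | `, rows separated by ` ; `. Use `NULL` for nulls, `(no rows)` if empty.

Garden | 1 ; Office | -11 ; Tools | 26

For each row compute price - stock.
Group by category; take MIN of the expression per group.
  Garden: ids {8, 12, 15} → MIN(price - stock)=1
  Office: ids {3, 24, 25} → MIN(price - stock)=-11
  Tools: ids {6, 21} → MIN(price - stock)=26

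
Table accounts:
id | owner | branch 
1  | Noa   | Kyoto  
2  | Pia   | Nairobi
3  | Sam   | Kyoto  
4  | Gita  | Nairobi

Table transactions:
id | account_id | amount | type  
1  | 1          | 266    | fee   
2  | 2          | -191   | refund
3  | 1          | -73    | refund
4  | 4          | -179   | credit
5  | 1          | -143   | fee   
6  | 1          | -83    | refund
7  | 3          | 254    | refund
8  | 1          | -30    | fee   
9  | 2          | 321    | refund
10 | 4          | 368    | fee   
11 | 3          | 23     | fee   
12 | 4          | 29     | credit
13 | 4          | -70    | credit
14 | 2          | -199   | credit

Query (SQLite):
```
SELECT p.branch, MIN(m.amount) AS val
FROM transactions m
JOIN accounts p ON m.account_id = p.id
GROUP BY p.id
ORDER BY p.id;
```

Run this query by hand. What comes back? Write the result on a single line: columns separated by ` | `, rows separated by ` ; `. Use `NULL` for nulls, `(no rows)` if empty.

Kyoto | -143 ; Nairobi | -199 ; Kyoto | 23 ; Nairobi | -179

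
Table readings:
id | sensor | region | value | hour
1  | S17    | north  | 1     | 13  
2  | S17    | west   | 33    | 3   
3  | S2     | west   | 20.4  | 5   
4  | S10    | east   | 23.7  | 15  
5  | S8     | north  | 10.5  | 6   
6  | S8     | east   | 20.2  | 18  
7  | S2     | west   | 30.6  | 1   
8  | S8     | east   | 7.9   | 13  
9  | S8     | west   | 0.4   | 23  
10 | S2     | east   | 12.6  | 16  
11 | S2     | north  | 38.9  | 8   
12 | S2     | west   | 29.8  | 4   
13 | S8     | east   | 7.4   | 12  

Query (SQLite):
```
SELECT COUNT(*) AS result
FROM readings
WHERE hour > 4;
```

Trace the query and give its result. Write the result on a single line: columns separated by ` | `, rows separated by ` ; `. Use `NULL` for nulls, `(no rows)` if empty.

10

Rows where hour > 4 → value values: [1, 20.4, 23.7, 10.5, 20.2, 7.9, 0.4, 12.6, 38.9, 7.4].
COUNT(*) counts rows → 10.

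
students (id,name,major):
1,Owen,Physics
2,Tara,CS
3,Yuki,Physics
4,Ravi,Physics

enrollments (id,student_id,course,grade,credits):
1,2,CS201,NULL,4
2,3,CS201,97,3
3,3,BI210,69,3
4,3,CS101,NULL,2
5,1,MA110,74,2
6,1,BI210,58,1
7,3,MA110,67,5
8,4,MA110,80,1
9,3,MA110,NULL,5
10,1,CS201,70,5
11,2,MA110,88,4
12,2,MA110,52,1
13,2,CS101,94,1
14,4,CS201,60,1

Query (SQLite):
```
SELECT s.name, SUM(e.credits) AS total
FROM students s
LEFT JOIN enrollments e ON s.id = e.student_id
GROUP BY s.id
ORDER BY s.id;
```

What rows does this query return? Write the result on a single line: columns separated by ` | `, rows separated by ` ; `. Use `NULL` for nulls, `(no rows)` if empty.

LEFT JOIN keeps every students row; unmatched ones get NULL for enrollments columns.
Group by students.id and compute SUM(e.credits). SUM over an all-NULL group is NULL.
  1: ids {5, 6, 10} → SUM(e.credits)=8
  2: ids {1, 11, 12, 13} → SUM(e.credits)=10
  3: ids {2, 3, 4, 7, 9} → SUM(e.credits)=18
  4: ids {8, 14} → SUM(e.credits)=2

Owen | 8 ; Tara | 10 ; Yuki | 18 ; Ravi | 2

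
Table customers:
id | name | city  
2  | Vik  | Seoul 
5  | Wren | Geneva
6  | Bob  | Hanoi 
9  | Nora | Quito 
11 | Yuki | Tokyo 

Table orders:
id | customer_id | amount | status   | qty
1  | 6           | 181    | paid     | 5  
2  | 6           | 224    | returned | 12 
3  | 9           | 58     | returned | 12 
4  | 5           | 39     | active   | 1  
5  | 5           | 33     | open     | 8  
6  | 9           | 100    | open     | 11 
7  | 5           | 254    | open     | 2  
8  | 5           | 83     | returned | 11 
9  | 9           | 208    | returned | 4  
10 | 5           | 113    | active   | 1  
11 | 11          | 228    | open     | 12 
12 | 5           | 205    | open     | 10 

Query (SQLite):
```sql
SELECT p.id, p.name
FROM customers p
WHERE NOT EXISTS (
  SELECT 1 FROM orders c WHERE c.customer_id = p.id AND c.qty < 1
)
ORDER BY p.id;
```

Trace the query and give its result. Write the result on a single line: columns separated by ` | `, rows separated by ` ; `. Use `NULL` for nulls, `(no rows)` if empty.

2 | Vik ; 5 | Wren ; 6 | Bob ; 9 | Nora ; 11 | Yuki

For each customers row, check whether any orders with matching customer_id has qty < 1.
Keep rows where that is false.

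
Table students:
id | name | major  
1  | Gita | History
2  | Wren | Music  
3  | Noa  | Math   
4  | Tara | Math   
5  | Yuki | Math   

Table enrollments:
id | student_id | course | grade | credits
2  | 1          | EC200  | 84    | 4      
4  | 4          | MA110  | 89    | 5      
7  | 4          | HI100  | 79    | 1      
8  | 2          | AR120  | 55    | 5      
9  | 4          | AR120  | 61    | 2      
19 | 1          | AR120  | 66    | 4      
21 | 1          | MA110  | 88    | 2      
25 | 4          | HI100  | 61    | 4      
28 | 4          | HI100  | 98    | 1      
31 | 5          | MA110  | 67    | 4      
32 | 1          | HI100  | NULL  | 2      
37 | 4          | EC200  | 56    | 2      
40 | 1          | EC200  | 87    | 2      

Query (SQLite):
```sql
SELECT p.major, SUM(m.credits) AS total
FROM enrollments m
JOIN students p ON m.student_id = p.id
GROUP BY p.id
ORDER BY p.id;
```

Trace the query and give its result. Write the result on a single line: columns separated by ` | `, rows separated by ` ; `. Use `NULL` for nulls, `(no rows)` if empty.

History | 14 ; Music | 5 ; Math | 15 ; Math | 4

Join each enrollments row to its students via student_id.
Group joined rows by students.id; compute SUM(m.credits) per group.
  1: ids {2, 19, 21, 32, 40} → SUM(m.credits)=14
  2: ids {8} → SUM(m.credits)=5
  4: ids {4, 7, 9, 25, 28, 37} → SUM(m.credits)=15
  5: ids {31} → SUM(m.credits)=4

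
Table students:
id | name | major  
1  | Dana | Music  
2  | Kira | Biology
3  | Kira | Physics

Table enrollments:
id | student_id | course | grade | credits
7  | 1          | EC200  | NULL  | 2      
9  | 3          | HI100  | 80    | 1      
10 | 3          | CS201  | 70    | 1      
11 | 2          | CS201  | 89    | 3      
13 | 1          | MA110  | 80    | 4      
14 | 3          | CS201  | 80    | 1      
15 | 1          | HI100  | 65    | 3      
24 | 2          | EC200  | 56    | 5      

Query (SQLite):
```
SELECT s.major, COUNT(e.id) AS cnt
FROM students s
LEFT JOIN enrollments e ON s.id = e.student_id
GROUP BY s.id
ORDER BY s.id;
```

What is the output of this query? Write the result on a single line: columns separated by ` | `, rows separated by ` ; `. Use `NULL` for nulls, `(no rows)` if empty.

LEFT JOIN keeps every students row; unmatched ones get NULL for enrollments columns.
Group by students.id and compute COUNT(e.id). COUNT(col) of an all-NULL group is 0.
  1: ids {7, 13, 15} → COUNT(e.id)=3
  2: ids {11, 24} → COUNT(e.id)=2
  3: ids {9, 10, 14} → COUNT(e.id)=3

Music | 3 ; Biology | 2 ; Physics | 3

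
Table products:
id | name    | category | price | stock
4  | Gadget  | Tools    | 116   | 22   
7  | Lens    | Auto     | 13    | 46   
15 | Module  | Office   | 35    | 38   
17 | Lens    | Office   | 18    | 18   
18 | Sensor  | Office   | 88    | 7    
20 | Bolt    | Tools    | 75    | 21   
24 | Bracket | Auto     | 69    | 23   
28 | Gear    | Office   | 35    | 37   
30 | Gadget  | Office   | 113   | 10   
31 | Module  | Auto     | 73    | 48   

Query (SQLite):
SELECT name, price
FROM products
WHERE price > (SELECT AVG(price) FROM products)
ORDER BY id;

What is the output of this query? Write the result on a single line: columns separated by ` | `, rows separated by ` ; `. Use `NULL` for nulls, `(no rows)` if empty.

Scalar subquery: AVG(price) over all products rows = 63.5.
Keep rows where price > that value.

Gadget | 116 ; Sensor | 88 ; Bolt | 75 ; Bracket | 69 ; Gadget | 113 ; Module | 73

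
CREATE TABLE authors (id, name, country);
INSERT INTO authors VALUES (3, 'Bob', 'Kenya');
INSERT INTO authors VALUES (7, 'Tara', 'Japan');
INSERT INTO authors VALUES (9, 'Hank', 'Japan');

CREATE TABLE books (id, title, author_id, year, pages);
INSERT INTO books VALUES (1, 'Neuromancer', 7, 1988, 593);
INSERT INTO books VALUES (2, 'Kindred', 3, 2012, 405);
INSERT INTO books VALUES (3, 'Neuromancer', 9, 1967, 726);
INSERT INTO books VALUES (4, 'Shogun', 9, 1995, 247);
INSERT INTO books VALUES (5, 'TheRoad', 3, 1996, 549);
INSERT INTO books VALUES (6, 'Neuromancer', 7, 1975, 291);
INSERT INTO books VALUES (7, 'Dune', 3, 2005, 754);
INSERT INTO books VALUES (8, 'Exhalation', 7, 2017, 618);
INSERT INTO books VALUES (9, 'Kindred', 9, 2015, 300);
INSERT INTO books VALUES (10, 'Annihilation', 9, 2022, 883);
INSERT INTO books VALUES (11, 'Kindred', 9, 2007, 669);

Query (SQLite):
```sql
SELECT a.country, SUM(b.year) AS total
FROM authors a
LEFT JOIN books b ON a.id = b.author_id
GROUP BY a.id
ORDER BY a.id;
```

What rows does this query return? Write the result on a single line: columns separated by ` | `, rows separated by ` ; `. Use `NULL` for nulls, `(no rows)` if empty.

LEFT JOIN keeps every authors row; unmatched ones get NULL for books columns.
Group by authors.id and compute SUM(b.year). SUM over an all-NULL group is NULL.
  3: ids {2, 5, 7} → SUM(b.year)=6013
  7: ids {1, 6, 8} → SUM(b.year)=5980
  9: ids {3, 4, 9, 10, 11} → SUM(b.year)=10006

Kenya | 6013 ; Japan | 5980 ; Japan | 10006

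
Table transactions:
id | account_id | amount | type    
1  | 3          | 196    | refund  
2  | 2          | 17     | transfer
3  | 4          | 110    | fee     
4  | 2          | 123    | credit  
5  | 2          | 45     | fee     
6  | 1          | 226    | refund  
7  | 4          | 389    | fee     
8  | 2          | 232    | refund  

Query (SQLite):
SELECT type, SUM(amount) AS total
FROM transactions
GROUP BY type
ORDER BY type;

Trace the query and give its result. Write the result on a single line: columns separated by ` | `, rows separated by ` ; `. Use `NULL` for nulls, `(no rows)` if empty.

credit | 123 ; fee | 544 ; refund | 654 ; transfer | 17

Partition transactions by type; compute SUM(amount) within each group.
  credit: ids {4} → SUM(amount)=123
  fee: ids {3, 5, 7} → SUM(amount)=544
  refund: ids {1, 6, 8} → SUM(amount)=654
  transfer: ids {2} → SUM(amount)=17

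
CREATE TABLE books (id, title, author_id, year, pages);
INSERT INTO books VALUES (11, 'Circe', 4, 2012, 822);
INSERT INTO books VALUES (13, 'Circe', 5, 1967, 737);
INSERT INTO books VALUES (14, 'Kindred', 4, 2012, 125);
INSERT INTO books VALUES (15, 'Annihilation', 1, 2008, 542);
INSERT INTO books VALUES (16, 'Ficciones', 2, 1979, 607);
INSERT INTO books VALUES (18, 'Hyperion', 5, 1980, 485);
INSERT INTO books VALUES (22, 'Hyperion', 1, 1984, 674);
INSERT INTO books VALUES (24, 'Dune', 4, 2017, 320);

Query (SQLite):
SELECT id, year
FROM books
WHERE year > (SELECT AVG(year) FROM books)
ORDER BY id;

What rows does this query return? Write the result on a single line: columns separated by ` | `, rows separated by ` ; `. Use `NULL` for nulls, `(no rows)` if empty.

11 | 2012 ; 14 | 2012 ; 15 | 2008 ; 24 | 2017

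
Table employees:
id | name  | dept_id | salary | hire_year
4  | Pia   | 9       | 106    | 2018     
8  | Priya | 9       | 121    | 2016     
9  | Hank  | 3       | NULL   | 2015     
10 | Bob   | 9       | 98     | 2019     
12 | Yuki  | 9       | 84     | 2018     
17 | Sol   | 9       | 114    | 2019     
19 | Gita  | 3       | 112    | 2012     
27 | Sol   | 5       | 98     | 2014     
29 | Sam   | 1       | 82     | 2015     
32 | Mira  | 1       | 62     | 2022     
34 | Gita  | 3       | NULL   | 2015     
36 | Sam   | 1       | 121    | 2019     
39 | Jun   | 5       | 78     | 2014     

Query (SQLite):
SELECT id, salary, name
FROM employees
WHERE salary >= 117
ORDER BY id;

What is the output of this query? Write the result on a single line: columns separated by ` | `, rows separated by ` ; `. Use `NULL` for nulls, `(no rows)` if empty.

8 | 121 | Priya ; 36 | 121 | Sam

salary >= 117: ids {8, 36}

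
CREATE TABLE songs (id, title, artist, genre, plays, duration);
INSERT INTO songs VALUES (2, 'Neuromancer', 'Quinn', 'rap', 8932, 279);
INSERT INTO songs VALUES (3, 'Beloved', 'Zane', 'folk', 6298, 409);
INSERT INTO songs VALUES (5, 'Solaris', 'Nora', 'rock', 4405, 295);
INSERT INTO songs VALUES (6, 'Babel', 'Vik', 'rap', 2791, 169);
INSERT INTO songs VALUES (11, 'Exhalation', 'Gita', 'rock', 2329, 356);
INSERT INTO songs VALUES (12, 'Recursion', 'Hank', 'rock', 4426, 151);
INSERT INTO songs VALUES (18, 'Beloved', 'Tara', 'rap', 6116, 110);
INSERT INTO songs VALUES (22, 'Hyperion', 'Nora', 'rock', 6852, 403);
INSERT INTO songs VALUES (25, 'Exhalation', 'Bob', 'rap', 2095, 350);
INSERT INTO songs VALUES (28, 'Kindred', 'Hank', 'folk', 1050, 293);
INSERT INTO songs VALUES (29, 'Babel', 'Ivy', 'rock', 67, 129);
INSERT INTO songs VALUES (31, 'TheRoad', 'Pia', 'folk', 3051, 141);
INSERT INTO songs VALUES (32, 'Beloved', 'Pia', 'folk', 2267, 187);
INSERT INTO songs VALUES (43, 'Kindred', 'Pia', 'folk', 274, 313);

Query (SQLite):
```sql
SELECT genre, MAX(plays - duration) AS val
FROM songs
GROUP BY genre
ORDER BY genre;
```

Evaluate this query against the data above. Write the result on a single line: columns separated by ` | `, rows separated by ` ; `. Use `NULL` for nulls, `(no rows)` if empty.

For each row compute plays - duration.
Group by genre; take MAX of the expression per group.
  folk: ids {3, 28, 31, 32, 43} → MAX(plays - duration)=5889
  rap: ids {2, 6, 18, 25} → MAX(plays - duration)=8653
  rock: ids {5, 11, 12, 22, 29} → MAX(plays - duration)=6449

folk | 5889 ; rap | 8653 ; rock | 6449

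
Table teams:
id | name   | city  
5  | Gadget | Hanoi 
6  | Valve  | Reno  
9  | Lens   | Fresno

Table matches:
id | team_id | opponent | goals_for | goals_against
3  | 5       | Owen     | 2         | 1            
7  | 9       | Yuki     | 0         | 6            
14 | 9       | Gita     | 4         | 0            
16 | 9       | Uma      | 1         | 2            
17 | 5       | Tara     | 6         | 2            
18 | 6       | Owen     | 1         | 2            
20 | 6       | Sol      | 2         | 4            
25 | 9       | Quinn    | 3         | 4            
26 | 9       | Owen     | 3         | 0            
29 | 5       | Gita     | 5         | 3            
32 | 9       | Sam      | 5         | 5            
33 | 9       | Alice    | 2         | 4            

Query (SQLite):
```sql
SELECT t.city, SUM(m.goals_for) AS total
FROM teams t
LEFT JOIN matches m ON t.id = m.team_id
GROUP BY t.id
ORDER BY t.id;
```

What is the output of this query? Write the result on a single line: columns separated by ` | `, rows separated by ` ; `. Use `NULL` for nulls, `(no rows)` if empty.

LEFT JOIN keeps every teams row; unmatched ones get NULL for matches columns.
Group by teams.id and compute SUM(m.goals_for). SUM over an all-NULL group is NULL.
  5: ids {3, 17, 29} → SUM(m.goals_for)=13
  6: ids {18, 20} → SUM(m.goals_for)=3
  9: ids {7, 14, 16, 25, 26, 32, 33} → SUM(m.goals_for)=18

Hanoi | 13 ; Reno | 3 ; Fresno | 18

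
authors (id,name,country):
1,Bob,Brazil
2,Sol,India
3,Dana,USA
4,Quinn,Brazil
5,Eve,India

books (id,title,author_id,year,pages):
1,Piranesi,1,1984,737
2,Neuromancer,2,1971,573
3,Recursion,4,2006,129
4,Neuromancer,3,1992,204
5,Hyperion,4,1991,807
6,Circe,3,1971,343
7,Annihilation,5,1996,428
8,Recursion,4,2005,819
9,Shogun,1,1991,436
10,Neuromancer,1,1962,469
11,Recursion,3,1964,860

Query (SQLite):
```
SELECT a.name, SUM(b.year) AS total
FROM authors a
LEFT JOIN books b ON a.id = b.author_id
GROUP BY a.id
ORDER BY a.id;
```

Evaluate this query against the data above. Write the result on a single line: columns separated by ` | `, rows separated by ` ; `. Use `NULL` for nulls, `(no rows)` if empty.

Bob | 5937 ; Sol | 1971 ; Dana | 5927 ; Quinn | 6002 ; Eve | 1996

LEFT JOIN keeps every authors row; unmatched ones get NULL for books columns.
Group by authors.id and compute SUM(b.year). SUM over an all-NULL group is NULL.
  1: ids {1, 9, 10} → SUM(b.year)=5937
  2: ids {2} → SUM(b.year)=1971
  3: ids {4, 6, 11} → SUM(b.year)=5927
  4: ids {3, 5, 8} → SUM(b.year)=6002
  5: ids {7} → SUM(b.year)=1996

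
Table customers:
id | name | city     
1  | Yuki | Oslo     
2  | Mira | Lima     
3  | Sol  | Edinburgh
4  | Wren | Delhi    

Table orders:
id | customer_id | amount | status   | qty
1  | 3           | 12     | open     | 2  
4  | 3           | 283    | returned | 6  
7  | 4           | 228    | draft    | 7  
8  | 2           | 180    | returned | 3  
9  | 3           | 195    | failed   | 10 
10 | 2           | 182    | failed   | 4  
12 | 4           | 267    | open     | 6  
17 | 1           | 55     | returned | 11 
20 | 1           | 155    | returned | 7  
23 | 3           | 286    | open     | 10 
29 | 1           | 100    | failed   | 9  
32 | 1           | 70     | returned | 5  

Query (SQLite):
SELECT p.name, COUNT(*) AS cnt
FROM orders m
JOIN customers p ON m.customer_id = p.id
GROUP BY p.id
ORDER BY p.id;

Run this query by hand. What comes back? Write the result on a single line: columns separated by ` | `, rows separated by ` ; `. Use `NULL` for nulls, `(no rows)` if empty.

Yuki | 4 ; Mira | 2 ; Sol | 4 ; Wren | 2

Join each orders row to its customers via customer_id.
Group joined rows by customers.id; compute COUNT(*) per group.
  1: ids {17, 20, 29, 32} → COUNT(*)=4
  2: ids {8, 10} → COUNT(*)=2
  3: ids {1, 4, 9, 23} → COUNT(*)=4
  4: ids {7, 12} → COUNT(*)=2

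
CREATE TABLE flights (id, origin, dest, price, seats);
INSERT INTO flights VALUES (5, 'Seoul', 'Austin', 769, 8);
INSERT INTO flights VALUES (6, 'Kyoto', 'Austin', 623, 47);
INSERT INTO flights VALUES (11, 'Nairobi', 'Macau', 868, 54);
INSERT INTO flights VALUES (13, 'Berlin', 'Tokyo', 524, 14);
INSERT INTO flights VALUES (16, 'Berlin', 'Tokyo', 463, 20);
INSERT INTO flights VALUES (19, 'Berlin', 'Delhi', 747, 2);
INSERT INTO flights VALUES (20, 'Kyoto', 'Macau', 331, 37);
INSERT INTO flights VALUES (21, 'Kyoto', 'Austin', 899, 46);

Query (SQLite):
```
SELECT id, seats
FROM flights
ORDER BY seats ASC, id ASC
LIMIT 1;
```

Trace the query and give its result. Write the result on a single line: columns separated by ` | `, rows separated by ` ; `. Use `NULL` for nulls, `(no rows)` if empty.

Sort by seats asc, tiebreak id asc: (2, id=19), (8, id=5), (14, id=13), (20, id=16) …. Take first 1.

19 | 2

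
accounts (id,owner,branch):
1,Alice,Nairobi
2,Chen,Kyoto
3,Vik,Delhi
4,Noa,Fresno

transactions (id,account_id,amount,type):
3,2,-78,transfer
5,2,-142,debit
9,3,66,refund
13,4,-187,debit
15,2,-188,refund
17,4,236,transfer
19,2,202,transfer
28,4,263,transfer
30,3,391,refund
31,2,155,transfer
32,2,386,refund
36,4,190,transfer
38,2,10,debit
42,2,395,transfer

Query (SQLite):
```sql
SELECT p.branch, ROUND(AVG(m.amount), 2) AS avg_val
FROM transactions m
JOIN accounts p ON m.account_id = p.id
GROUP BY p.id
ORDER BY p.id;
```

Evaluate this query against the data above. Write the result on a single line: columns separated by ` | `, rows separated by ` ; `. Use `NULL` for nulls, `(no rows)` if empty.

Kyoto | 92.5 ; Delhi | 228.5 ; Fresno | 125.5

Join each transactions row to its accounts via account_id.
Group joined rows by accounts.id; compute ROUND(AVG(m.amount), 2) per group.
  2: ids {3, 5, 15, 19, 31, 32, 38, 42} → ROUND(AVG(m.amount), 2)=92.5
  3: ids {9, 30} → ROUND(AVG(m.amount), 2)=228.5
  4: ids {13, 17, 28, 36} → ROUND(AVG(m.amount), 2)=125.5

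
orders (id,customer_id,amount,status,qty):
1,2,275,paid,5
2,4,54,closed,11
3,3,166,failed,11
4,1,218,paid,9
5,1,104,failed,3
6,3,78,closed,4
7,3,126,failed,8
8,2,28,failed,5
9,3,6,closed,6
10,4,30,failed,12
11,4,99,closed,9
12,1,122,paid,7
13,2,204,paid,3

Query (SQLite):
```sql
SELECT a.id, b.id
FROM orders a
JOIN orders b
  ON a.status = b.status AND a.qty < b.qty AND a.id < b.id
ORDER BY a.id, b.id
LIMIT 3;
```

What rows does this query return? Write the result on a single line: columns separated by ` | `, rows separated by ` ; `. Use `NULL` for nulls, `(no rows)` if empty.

Pairs (a,b) with same status, a.qty < b.qty, a.id < b.id.
status groups: closed:{2,6,9,11} failed:{3,5,7,8,10} paid:{1,4,12,13}
Ordered by (a.id, b.id); first 3.

1 | 4 ; 1 | 12 ; 3 | 10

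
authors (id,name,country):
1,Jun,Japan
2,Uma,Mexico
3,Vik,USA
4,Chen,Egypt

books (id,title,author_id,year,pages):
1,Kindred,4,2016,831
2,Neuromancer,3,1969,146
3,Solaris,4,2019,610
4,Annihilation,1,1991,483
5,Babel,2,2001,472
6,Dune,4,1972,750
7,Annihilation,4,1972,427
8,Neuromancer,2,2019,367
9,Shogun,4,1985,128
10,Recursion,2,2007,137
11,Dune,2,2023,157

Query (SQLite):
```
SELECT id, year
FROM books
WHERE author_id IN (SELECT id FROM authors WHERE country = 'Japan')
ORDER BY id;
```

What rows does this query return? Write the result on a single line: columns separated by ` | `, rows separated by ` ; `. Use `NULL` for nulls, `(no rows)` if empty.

Inner query: authors.id where country = 'Japan'.
Outer: keep books rows whose author_id is in that set.
Inner query → {1}

4 | 1991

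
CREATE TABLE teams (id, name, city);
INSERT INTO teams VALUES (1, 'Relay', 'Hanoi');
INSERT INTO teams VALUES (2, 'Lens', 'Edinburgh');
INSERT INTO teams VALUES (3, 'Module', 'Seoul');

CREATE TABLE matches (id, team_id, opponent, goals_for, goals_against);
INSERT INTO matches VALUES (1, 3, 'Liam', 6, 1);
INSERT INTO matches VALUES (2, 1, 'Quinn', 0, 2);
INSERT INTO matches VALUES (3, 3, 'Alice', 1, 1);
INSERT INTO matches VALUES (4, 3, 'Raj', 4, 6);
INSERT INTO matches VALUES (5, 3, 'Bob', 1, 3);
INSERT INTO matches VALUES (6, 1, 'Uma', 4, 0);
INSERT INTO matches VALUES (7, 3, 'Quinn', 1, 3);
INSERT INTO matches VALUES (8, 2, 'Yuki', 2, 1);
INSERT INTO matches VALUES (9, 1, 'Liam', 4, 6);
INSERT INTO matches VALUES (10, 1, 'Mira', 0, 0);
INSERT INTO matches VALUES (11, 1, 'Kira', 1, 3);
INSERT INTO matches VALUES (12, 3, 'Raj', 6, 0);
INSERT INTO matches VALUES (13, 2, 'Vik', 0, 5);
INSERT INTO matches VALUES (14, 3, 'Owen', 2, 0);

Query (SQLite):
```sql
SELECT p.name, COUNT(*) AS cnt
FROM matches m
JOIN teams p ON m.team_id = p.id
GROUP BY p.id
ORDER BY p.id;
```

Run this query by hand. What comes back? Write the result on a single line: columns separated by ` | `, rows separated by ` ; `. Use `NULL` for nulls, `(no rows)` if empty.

Relay | 5 ; Lens | 2 ; Module | 7

Join each matches row to its teams via team_id.
Group joined rows by teams.id; compute COUNT(*) per group.
  1: ids {2, 6, 9, 10, 11} → COUNT(*)=5
  2: ids {8, 13} → COUNT(*)=2
  3: ids {1, 3, 4, 5, 7, 12, 14} → COUNT(*)=7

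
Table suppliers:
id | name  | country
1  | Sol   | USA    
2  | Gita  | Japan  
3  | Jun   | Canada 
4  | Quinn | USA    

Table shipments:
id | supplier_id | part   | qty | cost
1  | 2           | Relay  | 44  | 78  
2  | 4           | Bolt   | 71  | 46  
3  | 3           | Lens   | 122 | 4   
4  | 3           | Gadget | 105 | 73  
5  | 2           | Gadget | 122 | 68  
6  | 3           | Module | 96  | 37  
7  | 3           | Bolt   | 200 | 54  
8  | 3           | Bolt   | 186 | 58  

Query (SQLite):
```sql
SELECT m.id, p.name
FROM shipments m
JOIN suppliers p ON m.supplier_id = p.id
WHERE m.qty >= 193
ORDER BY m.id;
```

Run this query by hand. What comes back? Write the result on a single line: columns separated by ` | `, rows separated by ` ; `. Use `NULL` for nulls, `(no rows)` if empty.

Each shipments row matches the suppliers row where supplier_id = suppliers.id.
Then keep rows with m.qty >= 193.

7 | Jun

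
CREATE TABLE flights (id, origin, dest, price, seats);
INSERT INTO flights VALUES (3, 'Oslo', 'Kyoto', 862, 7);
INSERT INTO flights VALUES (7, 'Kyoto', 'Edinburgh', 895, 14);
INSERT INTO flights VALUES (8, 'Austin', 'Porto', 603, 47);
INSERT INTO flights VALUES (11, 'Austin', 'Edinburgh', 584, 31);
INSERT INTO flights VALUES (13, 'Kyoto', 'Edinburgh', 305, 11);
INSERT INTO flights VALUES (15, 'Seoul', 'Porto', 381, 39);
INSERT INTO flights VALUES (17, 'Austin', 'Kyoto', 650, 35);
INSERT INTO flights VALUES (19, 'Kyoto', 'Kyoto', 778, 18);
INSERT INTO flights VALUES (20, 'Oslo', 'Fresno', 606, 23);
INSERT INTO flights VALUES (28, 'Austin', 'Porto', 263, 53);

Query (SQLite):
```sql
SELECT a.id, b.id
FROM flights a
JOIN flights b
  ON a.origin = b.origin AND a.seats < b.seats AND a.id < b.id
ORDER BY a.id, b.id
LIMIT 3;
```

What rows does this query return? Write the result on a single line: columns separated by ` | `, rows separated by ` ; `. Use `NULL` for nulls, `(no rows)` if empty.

Pairs (a,b) with same origin, a.seats < b.seats, a.id < b.id.
origin groups: Austin:{8,11,17,28} Kyoto:{7,13,19} Oslo:{3,20} Seoul:{15}
Ordered by (a.id, b.id); first 3.

3 | 20 ; 7 | 19 ; 8 | 28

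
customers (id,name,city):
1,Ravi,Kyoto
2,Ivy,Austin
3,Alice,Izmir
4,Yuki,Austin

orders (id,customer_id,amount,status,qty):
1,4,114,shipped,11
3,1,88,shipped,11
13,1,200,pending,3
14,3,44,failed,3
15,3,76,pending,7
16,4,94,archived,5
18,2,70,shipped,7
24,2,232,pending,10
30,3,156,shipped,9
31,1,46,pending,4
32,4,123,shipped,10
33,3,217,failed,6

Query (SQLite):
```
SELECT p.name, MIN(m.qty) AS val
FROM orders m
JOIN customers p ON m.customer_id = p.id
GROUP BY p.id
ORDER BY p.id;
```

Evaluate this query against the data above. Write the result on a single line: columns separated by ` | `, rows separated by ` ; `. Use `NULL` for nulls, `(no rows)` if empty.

Ravi | 3 ; Ivy | 7 ; Alice | 3 ; Yuki | 5

Join each orders row to its customers via customer_id.
Group joined rows by customers.id; compute MIN(m.qty) per group.
  1: ids {3, 13, 31} → MIN(m.qty)=3
  2: ids {18, 24} → MIN(m.qty)=7
  3: ids {14, 15, 30, 33} → MIN(m.qty)=3
  4: ids {1, 16, 32} → MIN(m.qty)=5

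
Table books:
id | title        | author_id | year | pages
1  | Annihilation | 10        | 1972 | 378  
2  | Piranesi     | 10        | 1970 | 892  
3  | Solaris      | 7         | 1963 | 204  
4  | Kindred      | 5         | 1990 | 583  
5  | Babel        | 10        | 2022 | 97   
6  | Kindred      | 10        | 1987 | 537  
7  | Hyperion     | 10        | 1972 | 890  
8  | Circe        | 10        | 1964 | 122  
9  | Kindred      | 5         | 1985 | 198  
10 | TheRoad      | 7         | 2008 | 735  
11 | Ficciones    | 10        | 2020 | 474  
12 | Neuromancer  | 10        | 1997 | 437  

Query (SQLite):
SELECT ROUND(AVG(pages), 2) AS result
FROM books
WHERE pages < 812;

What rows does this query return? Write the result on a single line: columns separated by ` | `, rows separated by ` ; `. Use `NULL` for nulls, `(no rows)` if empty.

376.5

Rows where pages < 812 → pages values: [378, 204, 583, 97, 537, 122, 198, 735, 474, 437].
AVG = 3765 / 10 (rounded to 2 dp).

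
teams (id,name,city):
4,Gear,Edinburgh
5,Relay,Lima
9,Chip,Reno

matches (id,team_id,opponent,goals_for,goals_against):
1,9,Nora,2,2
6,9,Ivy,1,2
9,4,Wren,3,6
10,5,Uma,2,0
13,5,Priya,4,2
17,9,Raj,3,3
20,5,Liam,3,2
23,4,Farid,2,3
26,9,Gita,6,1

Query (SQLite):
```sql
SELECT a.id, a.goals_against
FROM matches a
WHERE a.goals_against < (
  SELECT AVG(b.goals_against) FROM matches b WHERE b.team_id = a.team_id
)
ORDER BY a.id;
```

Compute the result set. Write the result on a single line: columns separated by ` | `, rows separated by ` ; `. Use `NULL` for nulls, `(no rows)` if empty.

For each matches row a, compute AVG(goals_against) over rows sharing a.team_id.
Keep row a if a.goals_against < that per-group AVG.
  team_id=4: AVG(goals_against) = 4.5
  team_id=5: AVG(goals_against) = 1.333333
  team_id=9: AVG(goals_against) = 2.0

10 | 0 ; 23 | 3 ; 26 | 1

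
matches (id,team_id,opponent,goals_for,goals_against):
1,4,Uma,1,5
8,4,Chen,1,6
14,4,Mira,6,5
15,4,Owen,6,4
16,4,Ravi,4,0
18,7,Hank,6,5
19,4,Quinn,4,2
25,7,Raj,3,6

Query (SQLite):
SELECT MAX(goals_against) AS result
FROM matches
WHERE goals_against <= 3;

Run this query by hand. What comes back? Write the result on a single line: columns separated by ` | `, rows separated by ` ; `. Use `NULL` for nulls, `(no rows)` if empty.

2

Rows where goals_against <= 3 → goals_against values: [0, 2].
MAX of non-NULL values = 2.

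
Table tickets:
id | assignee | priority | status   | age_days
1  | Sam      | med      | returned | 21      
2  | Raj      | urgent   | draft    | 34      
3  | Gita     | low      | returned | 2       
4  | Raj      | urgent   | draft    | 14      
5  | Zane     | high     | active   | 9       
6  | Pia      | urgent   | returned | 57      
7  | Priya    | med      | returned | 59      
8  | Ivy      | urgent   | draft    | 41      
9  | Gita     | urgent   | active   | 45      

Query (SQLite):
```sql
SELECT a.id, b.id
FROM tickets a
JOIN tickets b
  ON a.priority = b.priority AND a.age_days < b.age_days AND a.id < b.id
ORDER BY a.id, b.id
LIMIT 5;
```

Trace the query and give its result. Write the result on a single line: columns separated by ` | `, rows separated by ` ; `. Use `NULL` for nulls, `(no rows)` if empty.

1 | 7 ; 2 | 6 ; 2 | 8 ; 2 | 9 ; 4 | 6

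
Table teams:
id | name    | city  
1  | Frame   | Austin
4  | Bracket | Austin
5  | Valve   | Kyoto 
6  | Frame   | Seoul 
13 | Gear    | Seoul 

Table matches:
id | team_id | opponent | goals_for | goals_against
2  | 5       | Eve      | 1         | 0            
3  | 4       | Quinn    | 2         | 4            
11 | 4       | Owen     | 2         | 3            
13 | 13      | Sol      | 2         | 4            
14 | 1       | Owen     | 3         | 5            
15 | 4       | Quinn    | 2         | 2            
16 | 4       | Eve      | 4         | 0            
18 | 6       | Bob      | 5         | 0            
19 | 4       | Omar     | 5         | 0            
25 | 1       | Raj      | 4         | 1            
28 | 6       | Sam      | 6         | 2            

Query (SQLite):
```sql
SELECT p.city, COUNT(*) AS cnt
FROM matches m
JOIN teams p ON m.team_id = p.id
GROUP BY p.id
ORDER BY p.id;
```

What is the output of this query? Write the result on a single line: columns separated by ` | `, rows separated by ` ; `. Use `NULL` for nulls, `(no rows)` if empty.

Austin | 2 ; Austin | 5 ; Kyoto | 1 ; Seoul | 2 ; Seoul | 1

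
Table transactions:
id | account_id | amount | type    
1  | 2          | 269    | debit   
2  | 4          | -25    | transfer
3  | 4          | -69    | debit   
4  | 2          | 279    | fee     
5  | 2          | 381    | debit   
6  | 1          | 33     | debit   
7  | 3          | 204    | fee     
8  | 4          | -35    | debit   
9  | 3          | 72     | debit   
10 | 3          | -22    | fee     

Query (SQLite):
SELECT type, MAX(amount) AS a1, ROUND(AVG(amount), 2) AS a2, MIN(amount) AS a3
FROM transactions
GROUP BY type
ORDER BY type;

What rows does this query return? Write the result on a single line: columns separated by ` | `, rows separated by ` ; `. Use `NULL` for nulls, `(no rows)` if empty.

debit | 381 | 108.5 | -69 ; fee | 279 | 153.67 | -22 ; transfer | -25 | -25 | -25

Group transactions by type.
Per group compute: MAX(amount), ROUND(AVG(amount), 2), MIN(amount).
  debit: ids {1, 3, 5, 6, 8, 9} → MAX(amount)=381, ROUND(AVG(amount), 2)=108.5, MIN(amount)=-69
  fee: ids {4, 7, 10} → MAX(amount)=279, ROUND(AVG(amount), 2)=153.67, MIN(amount)=-22
  transfer: ids {2} → MAX(amount)=-25, ROUND(AVG(amount), 2)=-25, MIN(amount)=-25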